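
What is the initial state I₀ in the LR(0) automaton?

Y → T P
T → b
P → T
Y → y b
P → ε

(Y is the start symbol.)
{ [T → . b], [Y → . T P], [Y → . y b], [Y' → . Y] }

First, augment the grammar with Y' → Y
I₀ = CLOSURE({ [Y' → . Y] }):
  [Y' → . Y] has the dot before Y: add [Y → . T P], [Y → . y b]
  [Y → . T P] has the dot before T: add [T → . b]
No further items can be added.

I₀ = { [T → . b], [Y → . T P], [Y → . y b], [Y' → . Y] }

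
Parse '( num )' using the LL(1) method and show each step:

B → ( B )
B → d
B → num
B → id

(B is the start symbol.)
Stack is shown with the top on the left.

Stack    Input      Action
--------------------------
B $      ( num ) $  output B → ( B )
( B ) $  ( num ) $  match '('
B ) $    num ) $    output B → num
num ) $  num ) $    match 'num'
) $      ) $        match ')'
$        $          accept

The string is accepted.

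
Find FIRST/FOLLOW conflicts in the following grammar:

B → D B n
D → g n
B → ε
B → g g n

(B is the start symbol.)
No FIRST/FOLLOW conflicts.

A FIRST/FOLLOW conflict occurs when a non-terminal N has a nullable alternative N → β (β ⇒* ε) and another alternative N → α with FIRST(α) ∩ FOLLOW(N) ≠ ∅: on such a lookahead the parser cannot decide between expanding α and letting N vanish via β.

Nullable non-terminals: B.
FIRST sets used below: FIRST(D) = { 'g' }

B: nullable alternative(s) B → ε; FOLLOW(B) = { $, 'n' }
  B → D B n: FIRST \ {ε} = { 'g' } — disjoint from FOLLOW(B)
  B → ε: FIRST \ {ε} = { } — this is the only nullable alternative, skip
  B → g g n: FIRST \ {ε} = { 'g' } — disjoint from FOLLOW(B)

D has no nullable alternative, so no FIRST/FOLLOW check is needed there.

No FIRST/FOLLOW conflicts found.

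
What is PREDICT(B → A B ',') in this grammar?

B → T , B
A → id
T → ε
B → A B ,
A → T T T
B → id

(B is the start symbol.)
{ ',', 'id' }

PREDICT(B → A B ',') = (FIRST(RHS) \ {ε}) ∪ (FOLLOW(B) if ε ∈ FIRST(RHS), i.e. RHS ⇒* ε)
FIRST(A) = { 'id', ε }
FIRST(B) = { ',', 'id' }
FIRST(A B ',') = { ',', 'id' }
ε ∉ FIRST(A B ','), so FOLLOW(B) is not added.
PREDICT(B → A B ',') = { ',', 'id' }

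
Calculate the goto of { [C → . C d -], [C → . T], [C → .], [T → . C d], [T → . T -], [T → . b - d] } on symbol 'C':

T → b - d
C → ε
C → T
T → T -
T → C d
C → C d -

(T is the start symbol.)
GOTO(I, 'C') = CLOSURE({ [A → αX.β] : [A → α.Xβ] ∈ I, X = 'C' })

Items with dot before 'C', with the dot advanced:
  [C → . C d -] → [C → C . d -]
  [T → . C d] → [T → C . d]
Closure adds nothing (no advanced item has the dot before a non-terminal).

GOTO = { [C → C . d -], [T → C . d] }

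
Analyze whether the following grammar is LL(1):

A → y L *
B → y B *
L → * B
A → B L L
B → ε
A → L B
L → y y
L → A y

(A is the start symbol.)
Relevant sets:
  FIRST(B) = { 'y', ε }
  FIRST(L) = { '*', 'y' }
  FIRST(A) = { '*', 'y' }
  FOLLOW(B) = { $, '*', 'y' }

For A:
  PREDICT(A → y L '*') = { 'y' }
  PREDICT(A → B L L) = { '*', 'y' }
  PREDICT(A → L B) = { '*', 'y' }
For B:
  PREDICT(B → y B '*') = { 'y' }
  PREDICT(B → ε) = { $, '*', 'y' }
For L:
  PREDICT(L → '*' B) = { '*' }
  PREDICT(L → y y) = { 'y' }
  PREDICT(L → A y) = { '*', 'y' }

Conflict found: Predict set conflict for A: { 'y' }
The grammar is NOT LL(1).

Answer: No. Predict set conflict for A: { 'y' }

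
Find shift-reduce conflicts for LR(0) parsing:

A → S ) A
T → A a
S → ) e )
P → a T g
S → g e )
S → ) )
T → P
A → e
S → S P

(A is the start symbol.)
Augment with A' → A and build the canonical LR(0) collection (I0 = CLOSURE({[A' → . A]}), then GOTO on every symbol after a dot until no new states appear). It has 20 states:
  I0: { [A → . S ) A], [A → . e], [A' → . A], [S → . ) )], [S → . ) e )], [S → . S P], [S → . g e )] }  — shift
  I1: { [S → ) . )], [S → ) . e )] }  — shift
  I2: { [A' → A .] }  — accept
  I3: { [A → S . ) A], [P → . a T g], [S → S . P] }  — shift
  I4: { [A → e .] }  — reduce
  I5: { [S → g . e )] }  — shift
  I6: { [S → g e . )] }  — shift
  I7: { [S → g e ) .] }  — reduce
  I8: { [A → . S ) A], [A → . e], [A → S ) . A], [S → . ) )], [S → . ) e )], [S → . S P], [S → . g e )] }  — shift
  I9: { [S → S P .] }  — reduce
  I10: { [A → . S ) A], [A → . e], [P → . a T g], [P → a . T g], [S → . ) )], [S → . ) e )], [S → . S P], [S → . g e )], [T → . A a], [T → . P] }  — shift
  I11: { [T → A . a] }  — shift
  I12: { [T → P .] }  — reduce
  I13: { [P → a T . g] }  — shift
  I14: { [P → a T g .] }  — reduce
  I15: { [T → A a .] }  — reduce
  I16: { [A → S ) A .] }  — reduce
  I17: { [S → ) ) .] }  — reduce
  I18: { [S → ) e . )] }  — shift
  I19: { [S → ) e ) .] }  — reduce

No state contains both a complete item and a shift item.

Answer: No shift-reduce conflicts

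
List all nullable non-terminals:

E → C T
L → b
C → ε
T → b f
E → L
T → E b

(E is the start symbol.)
{ 'C' }

ε-productions: C → ε
So C is immediately nullable.
No further non-terminal can be added: every production for the remaining non-terminals contains a terminal or a non-nullable non-terminal.
Nullable = { 'C' }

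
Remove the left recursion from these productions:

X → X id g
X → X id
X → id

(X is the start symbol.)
X → id X'
X' → id g X'
X' → id X'
X' → ε

X is directly left-recursive. The standard transformation for
  A → A α₁ | ... | A α_m | β₁ | ... | β_n
is
  A  → β₁ A' | ... | β_n A'
  A' → α₁ A' | ... | α_m A' | ε

X → id becomes X → id X'
X → X id g becomes X' → id g X'
X → X id becomes X' → id X'
Add X' → ε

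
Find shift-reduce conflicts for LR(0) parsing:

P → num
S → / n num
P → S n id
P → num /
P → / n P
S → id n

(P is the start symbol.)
Yes — I5: [P → num .] vs [P → num . /]; I12: [P → num .] vs [P → num . /]

Augment with P' → P and build the canonical LR(0) collection (I0 = CLOSURE({[P' → . P]}), then GOTO on every symbol after a dot until no new states appear). It has 13 states:
  I0: { [P → . / n P], [P → . S n id], [P → . num /], [P → . num], [P' → . P], [S → . / n num], [S → . id n] }  — shift
  I1: { [P → / . n P], [S → / . n num] }  — shift
  I2: { [P' → P .] }  — accept
  I3: { [P → S . n id] }  — shift
  I4: { [S → id . n] }  — shift
  I5: { [P → num . /], [P → num .] }  — shift, reduce
  I6: { [P → num / .] }  — reduce
  I7: { [S → id n .] }  — reduce
  I8: { [P → S n . id] }  — shift
  I9: { [P → S n id .] }  — reduce
  I10: { [P → . / n P], [P → . S n id], [P → . num /], [P → . num], [P → / n . P], [S → . / n num], [S → . id n], [S → / n . num] }  — shift
  I11: { [P → / n P .] }  — reduce
  I12: { [P → num . /], [P → num .], [S → / n num .] }  — shift, 2 reduces

I5 contains reduce item [P → num .] and shift item [P → num . /] — shift-reduce conflict.
I12 contains reduce items [P → num .], [S → / n num .] and shift item [P → num . /] — shift-reduce conflict.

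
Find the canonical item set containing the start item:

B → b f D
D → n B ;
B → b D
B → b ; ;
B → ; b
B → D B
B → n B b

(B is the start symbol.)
{ [B → . ; b], [B → . D B], [B → . b ; ;], [B → . b D], [B → . b f D], [B → . n B b], [B' → . B], [D → . n B ;] }

First, augment the grammar with B' → B
I₀ = CLOSURE({ [B' → . B] }):
  [B' → . B] has the dot before B: add [B → . b f D], [B → . b D], [B → . b ; ;], [B → . ; b], [B → . D B], [B → . n B b]
  [B → . D B] has the dot before D: add [D → . n B ;]
No further items can be added.

I₀ = { [B → . ; b], [B → . D B], [B → . b ; ;], [B → . b D], [B → . b f D], [B → . n B b], [B' → . B], [D → . n B ;] }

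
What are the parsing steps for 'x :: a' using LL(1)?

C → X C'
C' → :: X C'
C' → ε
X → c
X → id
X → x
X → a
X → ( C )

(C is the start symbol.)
Stack is shown with the top on the left.

Stack      Input     Action
---------------------------
C $        x :: a $  output C → X C'
X C' $     x :: a $  output X → x
x C' $     x :: a $  match 'x'
C' $       :: a $    output C' → :: X C'
:: X C' $  :: a $    match '::'
X C' $     a $       output X → a
a C' $     a $       match 'a'
C' $       $         output C' → ε
$          $         accept

The string is accepted.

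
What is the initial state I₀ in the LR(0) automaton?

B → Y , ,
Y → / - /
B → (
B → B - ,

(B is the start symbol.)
First, augment the grammar with B' → B
I₀ = CLOSURE({ [B' → . B] }):
  [B' → . B] has the dot before B: add [B → . Y , ,], [B → . (], [B → . B - ,]
  [B → . Y , ,] has the dot before Y: add [Y → . / - /]
No further items can be added.

I₀ = { [B → . (], [B → . B - ,], [B → . Y , ,], [B' → . B], [Y → . / - /] }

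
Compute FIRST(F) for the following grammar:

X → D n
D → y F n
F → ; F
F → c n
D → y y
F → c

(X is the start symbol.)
{ ';', 'c' }

From F → ; F:
  - ';' is a terminal: add ';' and stop
From F → c n:
  - c is a terminal: add 'c' and stop
From F → c:
  - c is a terminal: add 'c' and stop

Collecting: FIRST(F) = { ';', 'c' }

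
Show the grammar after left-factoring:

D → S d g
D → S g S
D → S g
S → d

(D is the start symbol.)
Left-factoring transforms A → αβ₁ | αβ₂ into A → αA' and A' → β₁ | β₂
(α is the longest common prefix among the alternatives). Repeat until
no nonterminal has two alternatives with a common prefix.

Round 1: D has alternatives sharing prefix 'S'. Introduce D': D → S D'
  Add: D' → d g
  Add: D' → g S
  Add: D' → g

Round 2: D' has alternatives sharing prefix 'g'. Introduce D'': D' → g D''
  Add: D'' → S
  Add: D'' → ε

No remaining common prefixes — done.

Resulting grammar:
D → S D'
D' → d g
D' → g D''
D'' → S
D'' → ε
S → d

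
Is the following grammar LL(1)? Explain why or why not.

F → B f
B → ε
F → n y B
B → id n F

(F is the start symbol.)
Yes, the grammar is LL(1).

Relevant sets:
  FIRST(B) = { 'id', ε }
  FOLLOW(B) = { $, 'f' }

For F:
  PREDICT(F → B f) = { 'f', 'id' }
  PREDICT(F → n y B) = { 'n' }
For B:
  PREDICT(B → ε) = { $, 'f' }
  PREDICT(B → id n F) = { 'id' }

All predict sets are disjoint. The grammar IS LL(1).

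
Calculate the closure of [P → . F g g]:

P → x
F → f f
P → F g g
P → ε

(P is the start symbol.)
{ [F → . f f], [P → . F g g] }

To compute CLOSURE, for each item [A → α.Bβ] where B is a non-terminal, add [B → .γ] for all productions B → γ; repeat for the newly added items until nothing changes.

Start with: [P → . F g g]
  [P → . F g g] has the dot before F: add [F → . f f]
No further items can be added.

CLOSURE = { [F → . f f], [P → . F g g] }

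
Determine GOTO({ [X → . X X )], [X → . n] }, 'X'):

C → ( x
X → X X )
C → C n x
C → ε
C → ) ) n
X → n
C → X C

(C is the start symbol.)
{ [X → . X X )], [X → . n], [X → X . X )] }

GOTO(I, 'X') = CLOSURE({ [A → αX.β] : [A → α.Xβ] ∈ I, X = 'X' })

Items with dot before 'X', with the dot advanced:
  [X → . X X )] → [X → X . X )]
Closure of the advanced items:
  [X → X . X )] has the dot before X: add [X → . X X )], [X → . n]

GOTO = { [X → . X X )], [X → . n], [X → X . X )] }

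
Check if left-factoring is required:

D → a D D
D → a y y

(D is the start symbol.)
Left-factoring is needed when two productions for the same non-terminal
share a common prefix on the right-hand side.

Productions for D:
  D → a D D
  D → a y y

Found common prefix 'a' in productions for D

Answer: Yes, D has productions with common prefix 'a'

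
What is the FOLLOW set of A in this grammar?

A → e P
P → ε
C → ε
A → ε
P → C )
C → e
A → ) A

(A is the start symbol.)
{ $ }

To compute FOLLOW(A), find every occurrence of A on a right-hand side N → α A β: add FIRST(β) \ {ε}, and if β is empty or nullable also add FOLLOW(N). Iterate to a fixed point.

A is the start symbol, so $ ∈ FOLLOW(A).
In A → ) A: A is at the end; this adds FOLLOW(A) to itself — nothing new

Taking the union: FOLLOW(A) = { $ }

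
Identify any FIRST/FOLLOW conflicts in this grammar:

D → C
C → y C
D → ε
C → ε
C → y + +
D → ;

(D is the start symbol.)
No FIRST/FOLLOW conflicts.

Nullable non-terminals: C, D.
FIRST sets used below: FIRST(C) = { 'y', ε }

C: nullable alternative(s) C → ε; FOLLOW(C) = { $ }
  C → y C: FIRST \ {ε} = { 'y' } — disjoint from FOLLOW(C)
  C → ε: FIRST \ {ε} = { } — this is the only nullable alternative, skip
  C → y + +: FIRST \ {ε} = { 'y' } — disjoint from FOLLOW(C)

D: nullable alternative(s) D → C, D → ε; FOLLOW(D) = { $ }
  D → C: FIRST \ {ε} = { 'y' } — disjoint from FOLLOW(D)
  D → ε: FIRST \ {ε} = { } — disjoint from FOLLOW(D)
  D → ;: FIRST \ {ε} = { ';' } — disjoint from FOLLOW(D)

No FIRST/FOLLOW conflicts found.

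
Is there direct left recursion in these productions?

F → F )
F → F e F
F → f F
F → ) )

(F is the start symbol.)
F → F ): LEFT RECURSIVE (starts with F)
F → F e F: LEFT RECURSIVE (starts with F)
F → f F: starts with f
F → ) ): starts with ')'

The grammar has direct left recursion on: F.

Answer: Yes, F is left-recursive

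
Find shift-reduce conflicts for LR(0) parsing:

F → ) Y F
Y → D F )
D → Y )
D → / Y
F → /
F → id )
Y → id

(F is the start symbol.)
A shift-reduce conflict occurs when an LR(0) state has both:
  - a complete (reduce) item [A → α .] (dot at the end), and
  - a shift item [B → β . c γ] (dot before a terminal).

Augment with F' → F and build the canonical LR(0) collection (I0 = CLOSURE({[F' → . F]}), then GOTO on every symbol after a dot until no new states appear). It has 16 states:
  I0: { [F → . ) Y F], [F → . /], [F → . id )], [F' → . F] }  — shift
  I1: { [D → . / Y], [D → . Y )], [F → ) . Y F], [Y → . D F )], [Y → . id] }  — shift
  I2: { [F → / .] }  — reduce
  I3: { [F' → F .] }  — accept
  I4: { [F → id . )] }  — shift
  I5: { [F → id ) .] }  — reduce
  I6: { [D → . / Y], [D → . Y )], [D → / . Y], [Y → . D F )], [Y → . id] }  — shift
  I7: { [F → . ) Y F], [F → . /], [F → . id )], [Y → D . F )] }  — shift
  I8: { [D → Y . )], [F → ) Y . F], [F → . ) Y F], [F → . /], [F → . id )] }  — shift
  I9: { [Y → id .] }  — reduce
  I10: { [D → . / Y], [D → . Y )], [D → Y ) .], [F → ) . Y F], [Y → . D F )], [Y → . id] }  — shift, reduce
  I11: { [F → ) Y F .] }  — reduce
  I12: { [Y → D F . )] }  — shift
  I13: { [Y → D F ) .] }  — reduce
  I14: { [D → / Y .], [D → Y . )] }  — shift, reduce
  I15: { [D → Y ) .] }  — reduce

I10 contains reduce item [D → Y ) .] and shift items [D → . / Y], [Y → . id] — shift-reduce conflict.
I14 contains reduce item [D → / Y .] and shift item [D → Y . )] — shift-reduce conflict.

Answer: Yes — I10: [D → Y ) .] vs [D → . / Y]; I14: [D → / Y .] vs [D → Y . )]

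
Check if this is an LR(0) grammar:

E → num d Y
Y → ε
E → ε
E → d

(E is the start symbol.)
No. Shift-reduce conflict between [E → .] and [E → . d]

Augment with E' → E and build the canonical LR(0) collection (I0 = CLOSURE({[E' → . E]}), then GOTO on every symbol after a dot until no new states appear). It has 6 states:
  I0: { [E → . d], [E → . num d Y], [E → .], [E' → . E] }  — shift, reduce
  I1: { [E' → E .] }  — accept
  I2: { [E → d .] }  — reduce
  I3: { [E → num . d Y] }  — shift
  I4: { [E → num d . Y], [Y → .] }  — reduce
  I5: { [E → num d Y .] }  — reduce

Conflict in state I0:
  Shift-reduce conflict between [E → .] and [E → . d]
So the grammar is NOT LR(0).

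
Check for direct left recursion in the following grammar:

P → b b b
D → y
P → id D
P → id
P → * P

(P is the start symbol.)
Direct left recursion occurs when N → N α for some non-terminal N (the right-hand side begins with the left-hand side itself).

P → b b b: starts with b
D → y: starts with y
P → id D: starts with id
P → id: starts with id
P → * P: starts with '*'

No direct left recursion found.

Answer: No direct left recursion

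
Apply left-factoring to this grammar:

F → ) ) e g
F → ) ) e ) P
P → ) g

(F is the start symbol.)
F → ) ) e F'
F' → g
F' → ) P
P → ) g

Left-factoring transforms A → αβ₁ | αβ₂ into A → αA' and A' → β₁ | β₂
(α is the longest common prefix among the alternatives). Repeat until
no nonterminal has two alternatives with a common prefix.

Round 1: F has alternatives sharing prefix ') ) e'. Introduce F': F → ) ) e F'
  Add: F' → g
  Add: F' → ) P

No remaining common prefixes — done.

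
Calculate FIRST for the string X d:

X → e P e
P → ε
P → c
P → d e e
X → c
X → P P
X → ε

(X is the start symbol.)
FIRST sets of the non-terminals involved (from the grammar, by fixed-point iteration):
  FIRST(X) = { 'c', 'd', 'e', ε }

To compute FIRST(X d), process the symbols left to right:
Symbol X is a non-terminal. Add FIRST(X) \ {ε} = { 'c', 'd', 'e' }
X is nullable (ε ∈ FIRST(X)), continue to the next symbol.
Symbol d is a terminal. Add 'd' and stop.
FIRST(X d) = { 'c', 'd', 'e' }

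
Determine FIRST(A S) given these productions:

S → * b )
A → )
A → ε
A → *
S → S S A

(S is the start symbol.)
{ ')', '*' }

FIRST sets of the non-terminals involved (from the grammar, by fixed-point iteration):
  FIRST(A) = { ')', '*', ε }
  FIRST(S) = { '*' }

To compute FIRST(A S), process the symbols left to right:
Symbol A is a non-terminal. Add FIRST(A) \ {ε} = { ')', '*' }
A is nullable (ε ∈ FIRST(A)), continue to the next symbol.
Symbol S is a non-terminal. Add FIRST(S) \ {ε} = { '*' }
S is not nullable (ε ∉ FIRST(S)), so stop here.
FIRST(A S) = { ')', '*' }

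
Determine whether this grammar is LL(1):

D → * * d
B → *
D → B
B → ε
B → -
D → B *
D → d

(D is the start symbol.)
No. Predict set conflict for D: { '*' }

Relevant sets:
  FIRST(B) = { '*', '-', ε }
  FOLLOW(D) = { $ }
  FOLLOW(B) = { $, '*' }

For D:
  PREDICT(D → '*' '*' d) = { '*' }
  PREDICT(D → B) = { $, '*', '-' }
  PREDICT(D → B '*') = { '*', '-' }
  PREDICT(D → d) = { 'd' }
For B:
  PREDICT(B → '*') = { '*' }
  PREDICT(B → ε) = { $, '*' }
  PREDICT(B → '-') = { '-' }

Conflict found: Predict set conflict for D: { '*' }
The grammar is NOT LL(1).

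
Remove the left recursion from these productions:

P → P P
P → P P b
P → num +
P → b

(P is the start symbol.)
P is directly left-recursive. The standard transformation for
  A → A α₁ | ... | A α_m | β₁ | ... | β_n
is
  A  → β₁ A' | ... | β_n A'
  A' → α₁ A' | ... | α_m A' | ε

P → num + becomes P → num + P'
P → b becomes P → b P'
P → P P becomes P' → P P'
P → P P b becomes P' → P b P'
Add P' → ε

Resulting grammar:
P → num + P'
P → b P'
P' → P P'
P' → P b P'
P' → ε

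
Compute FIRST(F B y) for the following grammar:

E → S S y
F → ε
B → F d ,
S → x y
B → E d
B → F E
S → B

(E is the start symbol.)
FIRST sets of the non-terminals involved (from the grammar, by fixed-point iteration):
  FIRST(F) = { ε }
  FIRST(B) = { 'd', 'x' }

To compute FIRST(F B y), process the symbols left to right:
Symbol F is a non-terminal. Add FIRST(F) \ {ε} = { }
F is nullable (ε ∈ FIRST(F)), continue to the next symbol.
Symbol B is a non-terminal. Add FIRST(B) \ {ε} = { 'd', 'x' }
B is not nullable (ε ∉ FIRST(B)), so stop here.
FIRST(F B y) = { 'd', 'x' }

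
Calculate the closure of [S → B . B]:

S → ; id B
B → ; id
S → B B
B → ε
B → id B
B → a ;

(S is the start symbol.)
{ [B → . ; id], [B → . a ;], [B → . id B], [B → .], [S → B . B] }

Start with: [S → B . B]
  [S → B . B] has the dot before B: add [B → . ; id], [B → .], [B → . id B], [B → . a ;]
No further items can be added.

CLOSURE = { [B → . ; id], [B → . a ;], [B → . id B], [B → .], [S → B . B] }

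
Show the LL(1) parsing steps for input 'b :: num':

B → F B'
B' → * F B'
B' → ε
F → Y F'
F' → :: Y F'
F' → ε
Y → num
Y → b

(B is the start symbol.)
Stack is shown with the top on the left.

Stack         Input       Action
--------------------------------
B $           b :: num $  output B → F B'
F B' $        b :: num $  output F → Y F'
Y F' B' $     b :: num $  output Y → b
b F' B' $     b :: num $  match 'b'
F' B' $       :: num $    output F' → :: Y F'
:: Y F' B' $  :: num $    match '::'
Y F' B' $     num $       output Y → num
num F' B' $   num $       match 'num'
F' B' $       $           output F' → ε
B' $          $           output B' → ε
$             $           accept

The string is accepted.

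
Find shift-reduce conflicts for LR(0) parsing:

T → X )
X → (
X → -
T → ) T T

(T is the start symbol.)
No shift-reduce conflicts

A shift-reduce conflict occurs when an LR(0) state has both:
  - a complete (reduce) item [A → α .] (dot at the end), and
  - a shift item [B → β . c γ] (dot before a terminal).

Augment with T' → T and build the canonical LR(0) collection (I0 = CLOSURE({[T' → . T]}), then GOTO on every symbol after a dot until no new states appear). It has 9 states:
  I0: { [T → . ) T T], [T → . X )], [T' → . T], [X → . (], [X → . -] }  — shift
  I1: { [X → ( .] }  — reduce
  I2: { [T → ) . T T], [T → . ) T T], [T → . X )], [X → . (], [X → . -] }  — shift
  I3: { [X → - .] }  — reduce
  I4: { [T' → T .] }  — accept
  I5: { [T → X . )] }  — shift
  I6: { [T → X ) .] }  — reduce
  I7: { [T → ) T . T], [T → . ) T T], [T → . X )], [X → . (], [X → . -] }  — shift
  I8: { [T → ) T T .] }  — reduce

No state contains both a complete item and a shift item.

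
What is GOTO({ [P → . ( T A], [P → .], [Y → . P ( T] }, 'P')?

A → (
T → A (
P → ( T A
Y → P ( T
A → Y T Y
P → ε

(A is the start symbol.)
GOTO(I, 'P') = CLOSURE({ [A → αX.β] : [A → α.Xβ] ∈ I, X = 'P' })

Items with dot before 'P', with the dot advanced:
  [Y → . P ( T] → [Y → P . ( T]
Closure adds nothing (no advanced item has the dot before a non-terminal).

GOTO = { [Y → P . ( T] }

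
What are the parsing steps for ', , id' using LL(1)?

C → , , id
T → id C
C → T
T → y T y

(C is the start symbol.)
LL(1) parsing maintains a stack (initially the start symbol over $) and the input. At each step: if the stack top is a terminal, match it against the current input token; if it is a non-terminal N, replace it with the RHS of M[N, lookahead] (the unique production whose predict set contains the lookahead).

Stack is shown with the top on the left.

Stack     Input     Action
--------------------------
C $       , , id $  output C → , , id
, , id $  , , id $  match ','
, id $    , id $    match ','
id $      id $      match 'id'
$         $         accept

The string is accepted.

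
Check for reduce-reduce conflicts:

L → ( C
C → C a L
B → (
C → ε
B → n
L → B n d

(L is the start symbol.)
A reduce-reduce conflict occurs when an LR(0) state has two complete items [A → α .] and [B → β .] — both call for a reduction, and with no lookahead the parser cannot choose between them.

Augment with L' → L and build the canonical LR(0) collection (I0 = CLOSURE({[L' → . L]}), then GOTO on every symbol after a dot until no new states appear). It has 10 states:
  I0: { [B → . (], [B → . n], [L → . ( C], [L → . B n d], [L' → . L] }  — shift
  I1: { [B → ( .], [C → . C a L], [C → .], [L → ( . C] }  — 2 reduces
  I2: { [L → B . n d] }  — shift
  I3: { [L' → L .] }  — accept
  I4: { [B → n .] }  — reduce
  I5: { [L → B n . d] }  — shift
  I6: { [L → B n d .] }  — reduce
  I7: { [C → C . a L], [L → ( C .] }  — shift, reduce
  I8: { [B → . (], [B → . n], [C → C a . L], [L → . ( C], [L → . B n d] }  — shift
  I9: { [C → C a L .] }  — reduce

I1 contains complete items [B → ( .], [C → .] — reduce-reduce conflict.

Answer: Yes — I1: [B → ( .] vs [C → .]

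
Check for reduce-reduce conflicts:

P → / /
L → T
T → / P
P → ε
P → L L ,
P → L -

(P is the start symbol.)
Yes — I10: [P → .] vs [P → / / .]

Augment with P' → P and build the canonical LR(0) collection (I0 = CLOSURE({[P' → . P]}), then GOTO on every symbol after a dot until no new states appear). It has 11 states:
  I0: { [L → . T], [P → . / /], [P → . L -], [P → . L L ,], [P → .], [P' → . P], [T → . / P] }  — shift, reduce
  I1: { [L → . T], [P → . / /], [P → . L -], [P → . L L ,], [P → .], [P → / . /], [T → . / P], [T → / . P] }  — shift, reduce
  I2: { [L → . T], [P → L . -], [P → L . L ,], [T → . / P] }  — shift
  I3: { [P' → P .] }  — accept
  I4: { [L → T .] }  — reduce
  I5: { [P → L - .] }  — reduce
  I6: { [L → . T], [P → . / /], [P → . L -], [P → . L L ,], [P → .], [T → . / P], [T → / . P] }  — shift, reduce
  I7: { [P → L L . ,] }  — shift
  I8: { [P → L L , .] }  — reduce
  I9: { [T → / P .] }  — reduce
  I10: { [L → . T], [P → . / /], [P → . L -], [P → . L L ,], [P → .], [P → / . /], [P → / / .], [T → . / P], [T → / . P] }  — shift, 2 reduces

I10 contains complete items [P → .], [P → / / .] — reduce-reduce conflict.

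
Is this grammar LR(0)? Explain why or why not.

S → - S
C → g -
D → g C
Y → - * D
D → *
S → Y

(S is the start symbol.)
Yes, the grammar is LR(0)

Augment with S' → S and build the canonical LR(0) collection (I0 = CLOSURE({[S' → . S]}), then GOTO on every symbol after a dot until no new states appear). It has 12 states:
  I0: { [S → . - S], [S → . Y], [S' → . S], [Y → . - * D] }  — shift
  I1: { [S → - . S], [S → . - S], [S → . Y], [Y → - . * D], [Y → . - * D] }  — shift
  I2: { [S' → S .] }  — accept
  I3: { [S → Y .] }  — reduce
  I4: { [D → . *], [D → . g C], [Y → - * . D] }  — shift
  I5: { [S → - S .] }  — reduce
  I6: { [D → * .] }  — reduce
  I7: { [Y → - * D .] }  — reduce
  I8: { [C → . g -], [D → g . C] }  — shift
  I9: { [D → g C .] }  — reduce
  I10: { [C → g . -] }  — shift
  I11: { [C → g - .] }  — reduce

Every state is either a pure shift/goto state or contains exactly one complete item and nothing to shift — no conflicts. The grammar is LR(0).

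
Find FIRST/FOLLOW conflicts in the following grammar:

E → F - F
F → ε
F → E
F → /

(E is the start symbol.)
A FIRST/FOLLOW conflict occurs when a non-terminal N has a nullable alternative N → β (β ⇒* ε) and another alternative N → α with FIRST(α) ∩ FOLLOW(N) ≠ ∅: on such a lookahead the parser cannot decide between expanding α and letting N vanish via β.

Nullable non-terminals: F.
FIRST sets used below: FIRST(E) = { '-', '/' }

F: nullable alternative(s) F → ε; FOLLOW(F) = { $, '-' }
  F → ε: FIRST \ {ε} = { } — this is the only nullable alternative, skip
  F → E: FIRST \ {ε} = { '-', '/' } — overlaps FOLLOW(F) on { '-' }: CONFLICT
  F → /: FIRST \ {ε} = { '/' } — disjoint from FOLLOW(F)

E has no nullable alternative, so no FIRST/FOLLOW check is needed there.

So the grammar has 1 FIRST/FOLLOW conflict (marked CONFLICT above).

Answer: Yes. F → E with FOLLOW(F) on { '-' }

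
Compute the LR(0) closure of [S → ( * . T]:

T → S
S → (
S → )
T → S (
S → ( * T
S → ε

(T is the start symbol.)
To compute CLOSURE, for each item [A → α.Bβ] where B is a non-terminal, add [B → .γ] for all productions B → γ; repeat for the newly added items until nothing changes.

Start with: [S → ( * . T]
  [S → ( * . T] has the dot before T: add [T → . S], [T → . S (]
  [T → . S] has the dot before S: add [S → . (], [S → . )], [S → . ( * T], [S → .]
No further items can be added.

CLOSURE = { [S → ( * . T], [S → . ( * T], [S → . (], [S → . )], [S → .], [T → . S (], [T → . S] }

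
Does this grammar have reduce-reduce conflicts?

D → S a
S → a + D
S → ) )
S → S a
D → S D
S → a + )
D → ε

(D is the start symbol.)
A reduce-reduce conflict occurs when an LR(0) state has two complete items [A → α .] and [B → β .] — both call for a reduction, and with no lookahead the parser cannot choose between them.

Augment with D' → D and build the canonical LR(0) collection (I0 = CLOSURE({[D' → . D]}), then GOTO on every symbol after a dot until no new states appear). It has 11 states:
  I0: { [D → . S D], [D → . S a], [D → .], [D' → . D], [S → . ) )], [S → . S a], [S → . a + )], [S → . a + D] }  — shift, reduce
  I1: { [S → ) . )] }  — shift
  I2: { [D' → D .] }  — accept
  I3: { [D → . S D], [D → . S a], [D → .], [D → S . D], [D → S . a], [S → . ) )], [S → . S a], [S → . a + )], [S → . a + D], [S → S . a] }  — shift, reduce
  I4: { [S → a . + )], [S → a . + D] }  — shift
  I5: { [D → . S D], [D → . S a], [D → .], [S → . ) )], [S → . S a], [S → . a + )], [S → . a + D], [S → a + . )], [S → a + . D] }  — shift, reduce
  I6: { [S → ) . )], [S → a + ) .] }  — shift, reduce
  I7: { [S → a + D .] }  — reduce
  I8: { [S → ) ) .] }  — reduce
  I9: { [D → S D .] }  — reduce
  I10: { [D → S a .], [S → S a .], [S → a . + )], [S → a . + D] }  — shift, 2 reduces

I10 contains complete items [D → S a .], [S → S a .] — reduce-reduce conflict.

Answer: Yes — I10: [D → S a .] vs [S → S a .]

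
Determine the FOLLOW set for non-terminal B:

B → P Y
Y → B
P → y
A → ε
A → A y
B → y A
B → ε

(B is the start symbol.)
To compute FOLLOW(B), find every occurrence of B on a right-hand side N → α B β: add FIRST(β) \ {ε}, and if β is empty or nullable also add FOLLOW(N). Iterate to a fixed point.

B is the start symbol, so $ ∈ FOLLOW(B).
In Y → B: B is at the end, add FOLLOW(Y)

The FOLLOW sets referred to above (computed the same way, to a fixed point):
  FOLLOW(Y) = { $ }

Taking the union: FOLLOW(B) = { $ }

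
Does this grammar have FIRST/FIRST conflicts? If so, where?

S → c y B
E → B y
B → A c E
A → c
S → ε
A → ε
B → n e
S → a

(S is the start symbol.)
No FIRST/FIRST conflicts.

FIRST sets of the non-terminals at (or reachable through a nullable prefix from) the front of some alternative:
  FIRST(A) = { 'c', ε }

Productions for S:
  S → c y B: FIRST = { 'c' }
  S → ε: FIRST = { ε }
  S → a: FIRST = { 'a' }
Productions for B:
  B → A c E: FIRST = { 'c' }
  B → n e: FIRST = { 'n' }
Productions for A:
  A → c: FIRST = { 'c' }
  A → ε: FIRST = { ε }
E has only one production, so no FIRST/FIRST conflict is possible there.

All alternatives of each non-terminal have pairwise disjoint FIRST sets.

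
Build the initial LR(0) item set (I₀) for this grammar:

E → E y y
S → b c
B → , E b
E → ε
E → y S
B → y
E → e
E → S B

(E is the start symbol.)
First, augment the grammar with E' → E
I₀ = CLOSURE({ [E' → . E] }):
  [E' → . E] has the dot before E: add [E → . E y y], [E → .], [E → . y S], [E → . e], [E → . S B]
  [E → . S B] has the dot before S: add [S → . b c]
No further items can be added.

I₀ = { [E → . E y y], [E → . S B], [E → . e], [E → . y S], [E → .], [E' → . E], [S → . b c] }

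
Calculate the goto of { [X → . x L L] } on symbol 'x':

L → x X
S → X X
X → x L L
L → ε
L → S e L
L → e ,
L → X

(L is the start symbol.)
{ [L → . S e L], [L → . X], [L → . e ,], [L → . x X], [L → .], [S → . X X], [X → . x L L], [X → x . L L] }

GOTO(I, 'x') = CLOSURE({ [A → αX.β] : [A → α.Xβ] ∈ I, X = 'x' })

Items with dot before 'x', with the dot advanced:
  [X → . x L L] → [X → x . L L]
Closure of the advanced items:
  [X → x . L L] has the dot before L: add [L → . x X], [L → .], [L → . S e L], [L → . e ,], [L → . X]
  [L → . S e L] has the dot before S: add [S → . X X]
  [L → . X] has the dot before X: add [X → . x L L]

GOTO = { [L → . S e L], [L → . X], [L → . e ,], [L → . x X], [L → .], [S → . X X], [X → . x L L], [X → x . L L] }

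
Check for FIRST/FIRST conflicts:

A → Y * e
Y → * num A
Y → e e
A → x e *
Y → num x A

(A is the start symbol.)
FIRST sets of the non-terminals at (or reachable through a nullable prefix from) the front of some alternative:
  FIRST(Y) = { '*', 'e', 'num' }

Productions for A:
  A → Y * e: FIRST = { '*', 'e', 'num' }
  A → x e *: FIRST = { 'x' }
Productions for Y:
  Y → * num A: FIRST = { '*' }
  Y → e e: FIRST = { 'e' }
  Y → num x A: FIRST = { 'num' }

All alternatives of each non-terminal have pairwise disjoint FIRST sets.

Answer: No FIRST/FIRST conflicts.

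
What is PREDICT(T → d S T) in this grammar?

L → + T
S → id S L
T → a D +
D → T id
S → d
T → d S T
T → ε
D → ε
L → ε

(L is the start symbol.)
{ 'd' }

PREDICT(T → d S T) = (FIRST(RHS) \ {ε}) ∪ (FOLLOW(T) if ε ∈ FIRST(RHS), i.e. RHS ⇒* ε)
FIRST(d S T) = { 'd' }
ε ∉ FIRST(d S T), so FOLLOW(T) is not added.
PREDICT(T → d S T) = { 'd' }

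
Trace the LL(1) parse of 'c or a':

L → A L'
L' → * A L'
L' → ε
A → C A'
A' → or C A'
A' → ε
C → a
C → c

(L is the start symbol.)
LL(1) parsing maintains a stack (initially the start symbol over $) and the input. At each step: if the stack top is a terminal, match it against the current input token; if it is a non-terminal N, replace it with the RHS of M[N, lookahead] (the unique production whose predict set contains the lookahead).

Stack is shown with the top on the left.

Stack         Input     Action
------------------------------
L $           c or a $  output L → A L'
A L' $        c or a $  output A → C A'
C A' L' $     c or a $  output C → c
c A' L' $     c or a $  match 'c'
A' L' $       or a $    output A' → or C A'
or C A' L' $  or a $    match 'or'
C A' L' $     a $       output C → a
a A' L' $     a $       match 'a'
A' L' $       $         output A' → ε
L' $          $         output L' → ε
$             $         accept

The string is accepted.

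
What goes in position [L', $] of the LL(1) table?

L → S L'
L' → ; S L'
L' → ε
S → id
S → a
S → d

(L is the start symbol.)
To find M[L', $], we find productions for L' where $ is in the predict set (PREDICT(N → α) = (FIRST(α) \ {ε}) ∪ (FOLLOW(N) if α ⇒* ε)).

Relevant sets:
  FOLLOW(L') = { $ }

L' → ; S L': PREDICT = { ';' }
L' → ε: PREDICT = { $ }
  $ is in predict set, so this production goes in M[L', $]

M[L', $] = L' → ε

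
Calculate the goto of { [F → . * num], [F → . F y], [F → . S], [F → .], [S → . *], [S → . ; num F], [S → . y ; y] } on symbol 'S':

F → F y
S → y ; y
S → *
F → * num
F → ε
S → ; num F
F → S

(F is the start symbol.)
GOTO(I, 'S') = CLOSURE({ [A → αX.β] : [A → α.Xβ] ∈ I, X = 'S' })

Items with dot before 'S', with the dot advanced:
  [F → . S] → [F → S .]
Closure adds nothing (no advanced item has the dot before a non-terminal).

GOTO = { [F → S .] }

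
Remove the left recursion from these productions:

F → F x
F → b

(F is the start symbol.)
F is directly left-recursive. The standard transformation for
  A → A α₁ | ... | A α_m | β₁ | ... | β_n
is
  A  → β₁ A' | ... | β_n A'
  A' → α₁ A' | ... | α_m A' | ε

F → b becomes F → b F'
F → F x becomes F' → x F'
Add F' → ε

Resulting grammar:
F → b F'
F' → x F'
F' → ε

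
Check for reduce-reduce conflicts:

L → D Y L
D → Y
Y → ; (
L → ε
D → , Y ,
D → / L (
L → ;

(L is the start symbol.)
No reduce-reduce conflicts

A reduce-reduce conflict occurs when an LR(0) state has two complete items [A → α .] and [B → β .] — both call for a reduction, and with no lookahead the parser cannot choose between them.

Augment with L' → L and build the canonical LR(0) collection (I0 = CLOSURE({[L' → . L]}), then GOTO on every symbol after a dot until no new states appear). It has 15 states:
  I0: { [D → . , Y ,], [D → . / L (], [D → . Y], [L → . ;], [L → . D Y L], [L → .], [L' → . L], [Y → . ; (] }  — shift, reduce
  I1: { [D → , . Y ,], [Y → . ; (] }  — shift
  I2: { [D → . , Y ,], [D → . / L (], [D → . Y], [D → / . L (], [L → . ;], [L → . D Y L], [L → .], [Y → . ; (] }  — shift, reduce
  I3: { [L → ; .], [Y → ; . (] }  — shift, reduce
  I4: { [L → D . Y L], [Y → . ; (] }  — shift
  I5: { [L' → L .] }  — accept
  I6: { [D → Y .] }  — reduce
  I7: { [Y → ; . (] }  — shift
  I8: { [D → . , Y ,], [D → . / L (], [D → . Y], [L → . ;], [L → . D Y L], [L → .], [L → D Y . L], [Y → . ; (] }  — shift, reduce
  I9: { [L → D Y L .] }  — reduce
  I10: { [Y → ; ( .] }  — reduce
  I11: { [D → / L . (] }  — shift
  I12: { [D → / L ( .] }  — reduce
  I13: { [D → , Y . ,] }  — shift
  I14: { [D → , Y , .] }  — reduce

No state contains more than one complete item.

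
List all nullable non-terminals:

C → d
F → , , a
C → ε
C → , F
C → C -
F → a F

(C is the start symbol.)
{ 'C' }

A non-terminal is nullable if it can derive ε (the empty string): either it has an ε-production, or it has a production whose right-hand side consists entirely of nullable non-terminals.

ε-productions: C → ε
So C is immediately nullable.
No further non-terminal can be added: every production for the remaining non-terminals contains a terminal or a non-nullable non-terminal.
Nullable = { 'C' }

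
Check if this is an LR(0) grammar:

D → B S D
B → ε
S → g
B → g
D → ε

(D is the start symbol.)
A grammar is LR(0) if no state in the canonical LR(0) collection has:
  - both a shift item (dot before a terminal) and a complete item (shift-reduce conflict), or
  - two or more complete items (reduce-reduce conflict; the accept item [D' → D .] counts as a complete item here).

Augment with D' → D and build the canonical LR(0) collection (I0 = CLOSURE({[D' → . D]}), then GOTO on every symbol after a dot until no new states appear). It has 7 states:
  I0: { [B → . g], [B → .], [D → . B S D], [D → .], [D' → . D] }  — shift, 2 reduces
  I1: { [D → B . S D], [S → . g] }  — shift
  I2: { [D' → D .] }  — accept
  I3: { [B → g .] }  — reduce
  I4: { [B → . g], [B → .], [D → . B S D], [D → .], [D → B S . D] }  — shift, 2 reduces
  I5: { [S → g .] }  — reduce
  I6: { [D → B S D .] }  — reduce

Conflict in state I0:
  Shift-reduce conflict between [B → .] and [B → . g]
So the grammar is NOT LR(0).

Answer: No. Shift-reduce conflict between [B → .] and [B → . g]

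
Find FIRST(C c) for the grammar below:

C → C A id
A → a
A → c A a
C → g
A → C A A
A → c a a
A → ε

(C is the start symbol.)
FIRST sets of the non-terminals involved (from the grammar, by fixed-point iteration):
  FIRST(C) = { 'g' }

To compute FIRST(C c), process the symbols left to right:
Symbol C is a non-terminal. Add FIRST(C) \ {ε} = { 'g' }
C is not nullable (ε ∉ FIRST(C)), so stop here.
FIRST(C c) = { 'g' }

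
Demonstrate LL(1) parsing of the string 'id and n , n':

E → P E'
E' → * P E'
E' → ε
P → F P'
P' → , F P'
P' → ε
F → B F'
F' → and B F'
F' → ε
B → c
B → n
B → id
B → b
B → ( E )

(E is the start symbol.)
LL(1) parsing maintains a stack (initially the start symbol over $) and the input. At each step: if the stack top is a terminal, match it against the current input token; if it is a non-terminal N, replace it with the RHS of M[N, lookahead] (the unique production whose predict set contains the lookahead).

Stack is shown with the top on the left.

Stack             Input           Action
----------------------------------------
E $               id and n , n $  output E → P E'
P E' $            id and n , n $  output P → F P'
F P' E' $         id and n , n $  output F → B F'
B F' P' E' $      id and n , n $  output B → id
id F' P' E' $     id and n , n $  match 'id'
F' P' E' $        and n , n $     output F' → and B F'
and B F' P' E' $  and n , n $     match 'and'
B F' P' E' $      n , n $         output B → n
n F' P' E' $      n , n $         match 'n'
F' P' E' $        , n $           output F' → ε
P' E' $           , n $           output P' → , F P'
, F P' E' $       , n $           match ','
F P' E' $         n $             output F → B F'
B F' P' E' $      n $             output B → n
n F' P' E' $      n $             match 'n'
F' P' E' $        $               output F' → ε
P' E' $           $               output P' → ε
E' $              $               output E' → ε
$                 $               accept

The string is accepted.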